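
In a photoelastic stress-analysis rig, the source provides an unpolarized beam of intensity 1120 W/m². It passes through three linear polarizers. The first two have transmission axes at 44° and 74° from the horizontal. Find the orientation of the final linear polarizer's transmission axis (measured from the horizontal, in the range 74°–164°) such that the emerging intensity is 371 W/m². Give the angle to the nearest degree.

Unpolarized light through the first polarizer → I₁ = ½ I₀, now polarized at 44°.
I₂ = I₁ cos²(74° − 44°) = 0.5 I₀ · cos²(30°) = 0.375 I₀.
Target fraction: 371 / 1120 W/m² = 0.3312 of I₀.
Need I₃/I₀ = 0.3312, so cos²(θ − 74°) = 0.3312 / 0.375 = 0.8833.
θ − 74° = arccos(√0.8833) = 20.0°, giving θ ≈ 74 + 20.0 = 94.0°.

θ ≈ 94°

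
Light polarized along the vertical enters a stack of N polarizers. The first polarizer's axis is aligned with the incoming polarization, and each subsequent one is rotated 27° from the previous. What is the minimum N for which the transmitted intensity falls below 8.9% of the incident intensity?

N = 12

First polarizer is aligned with the polarization: full transmission.
Each further stage multiplies by cos²(27°) = 0.7939.
After N polarizers: T = 0.7939^(N−1). Require T < 0.089 ⇒ N−1 > ln(0.089)/ln(0.7939) = 10.48, so N−1 ≥ 11 and N = 12.
Check: N=12 gives T = 0.07895 < 0.089; N=11 gives T = 0.09945.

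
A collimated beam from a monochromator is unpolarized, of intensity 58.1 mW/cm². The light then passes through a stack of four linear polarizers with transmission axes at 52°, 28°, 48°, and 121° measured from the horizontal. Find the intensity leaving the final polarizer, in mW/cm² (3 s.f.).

Unpolarized light through the first polarizer → I₁ = 58.1 mW/cm²/2 = 29.05 mW/cm², polarized at 52°.
I₂ = I₁ · cos²(24°) = 29.05 · 0.8346 = 24.24 mW/cm².
I₃ = I₂ · cos²(20°) = 24.24 · 0.883 = 21.41 mW/cm².
I₄ = I₃ · cos²(73°) = 21.41 · 0.08548 = 1.83 mW/cm².

I ≈ 1.83 mW/cm²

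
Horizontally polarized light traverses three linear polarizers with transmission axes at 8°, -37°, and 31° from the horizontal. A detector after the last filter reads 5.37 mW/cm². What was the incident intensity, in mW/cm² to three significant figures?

I₀ ≈ 78.0 mW/cm²

I₁ = I₀ cos²(8° − 0°) = I₀ cos²(8°) = 0.9806 I₀.
I₂ = I₁ cos²(-37° − 8°) = 0.9806 I₀ · cos²(45°) = 0.4903 I₀.
I₃ = I₂ cos²(31° + 37°) = 0.4903 I₀ · cos²(68°) = 0.06881 I₀.
So 5.37 mW/cm² = 0.06881 I₀, giving I₀ = 5.37/0.06881 = 78.05 mW/cm².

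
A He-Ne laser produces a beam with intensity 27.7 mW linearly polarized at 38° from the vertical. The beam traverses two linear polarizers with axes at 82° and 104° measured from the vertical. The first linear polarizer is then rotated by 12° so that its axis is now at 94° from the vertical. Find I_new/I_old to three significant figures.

Before rotation:
I₁ = I₀ cos²(82° − 38°) = I₀ cos²(44°) = 0.5174 I₀.
I₂ = I₁ cos²(104° − 82°) = 0.5174 I₀ · cos²(22°) = 0.4448 I₀.
After rotation:
I₁ = I₀ cos²(94° − 38°) = I₀ cos²(56°) = 0.3127 I₀.
I₂ = I₁ cos²(104° − 94°) = 0.3127 I₀ · cos²(10°) = 0.3033 I₀.
Ratio = 0.3033 / 0.4448 = 0.6818.

I_new/I_old ≈ 0.682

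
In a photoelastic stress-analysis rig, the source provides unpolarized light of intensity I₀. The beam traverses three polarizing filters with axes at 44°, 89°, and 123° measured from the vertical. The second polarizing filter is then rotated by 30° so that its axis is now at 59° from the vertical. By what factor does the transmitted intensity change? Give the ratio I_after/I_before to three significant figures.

I_new/I_old ≈ 0.522

Before rotation:
Unpolarized light through the first polarizer → I₁ = ½ I₀, now polarized at 44°.
I₂ = I₁ cos²(89° − 44°) = 0.5 I₀ · cos²(45°) = 0.25 I₀.
I₃ = I₂ cos²(123° − 89°) = 0.25 I₀ · cos²(34°) = 0.1718 I₀.
After rotation:
Unpolarized light through the first polarizer → I₁ = ½ I₀, now polarized at 44°.
I₂ = I₁ cos²(59° − 44°) = 0.5 I₀ · cos²(15°) = 0.4665 I₀.
I₃ = I₂ cos²(123° − 59°) = 0.4665 I₀ · cos²(64°) = 0.08965 I₀.
Ratio = 0.08965 / 0.1718 = 0.5217.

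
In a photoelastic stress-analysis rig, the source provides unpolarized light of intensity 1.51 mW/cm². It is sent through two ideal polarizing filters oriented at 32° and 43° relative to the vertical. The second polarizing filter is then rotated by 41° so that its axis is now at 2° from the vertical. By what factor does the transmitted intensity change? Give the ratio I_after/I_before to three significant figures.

Before rotation:
Unpolarized light through the first polarizer → I₁ = ½ I₀, now polarized at 32°.
I₂ = I₁ cos²(43° − 32°) = 0.5 I₀ · cos²(11°) = 0.4818 I₀.
After rotation:
Unpolarized light through the first polarizer → I₁ = ½ I₀, now polarized at 32°.
I₂ = I₁ cos²(2° − 32°) = 0.5 I₀ · cos²(30°) = 0.375 I₀.
Ratio = 0.375 / 0.4818 = 0.7783.

I_new/I_old ≈ 0.778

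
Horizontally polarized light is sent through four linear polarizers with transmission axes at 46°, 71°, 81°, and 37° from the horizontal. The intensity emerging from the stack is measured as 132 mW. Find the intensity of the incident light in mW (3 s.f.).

I₀ ≈ 664 mW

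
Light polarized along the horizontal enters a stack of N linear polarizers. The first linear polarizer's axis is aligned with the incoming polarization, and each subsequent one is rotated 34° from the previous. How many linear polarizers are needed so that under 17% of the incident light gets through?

First polarizer is aligned with the polarization: full transmission.
Each further stage multiplies by cos²(34°) = 0.6873.
After N polarizers: T = 0.6873^(N−1). Require T < 0.17 ⇒ N−1 > ln(0.17)/ln(0.6873) = 4.73, so N−1 ≥ 5 and N = 6.
Check: N=6 gives T = 0.1534 < 0.17; N=5 gives T = 0.2231.

N = 6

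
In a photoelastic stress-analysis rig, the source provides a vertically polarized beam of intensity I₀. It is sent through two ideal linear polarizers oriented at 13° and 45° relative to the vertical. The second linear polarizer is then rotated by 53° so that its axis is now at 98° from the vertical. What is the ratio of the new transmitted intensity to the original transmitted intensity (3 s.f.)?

Before rotation:
I₁ = I₀ cos²(13° − 0°) = I₀ cos²(13°) = 0.9494 I₀.
I₂ = I₁ cos²(45° − 13°) = 0.9494 I₀ · cos²(32°) = 0.6828 I₀.
After rotation:
I₁ = I₀ cos²(13° − 0°) = I₀ cos²(13°) = 0.9494 I₀.
I₂ = I₁ cos²(98° − 13°) = 0.9494 I₀ · cos²(85°) = 0.007212 I₀.
Ratio = 0.007212 / 0.6828 = 0.01056.

I_new/I_old ≈ 0.0106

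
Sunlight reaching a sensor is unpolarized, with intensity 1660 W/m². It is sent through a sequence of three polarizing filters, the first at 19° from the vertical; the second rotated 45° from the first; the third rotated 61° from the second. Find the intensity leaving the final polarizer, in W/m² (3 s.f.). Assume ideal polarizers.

Unpolarized light through the first polarizer → I₁ = 1660 W/m²/2 = 830 W/m², polarized at 19°.
I₂ = I₁ · cos²(45°) = 830 · 0.5 = 415 W/m².
I₃ = I₂ · cos²(61°) = 415 · 0.235 = 97.54 W/m².

I ≈ 97.5 W/m²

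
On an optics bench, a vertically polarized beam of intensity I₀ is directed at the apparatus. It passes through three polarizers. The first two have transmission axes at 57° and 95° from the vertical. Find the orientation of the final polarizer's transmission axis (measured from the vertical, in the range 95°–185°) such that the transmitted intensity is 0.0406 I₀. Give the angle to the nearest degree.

θ ≈ 157°

I₁ = I₀ cos²(57° − 0°) = I₀ cos²(57°) = 0.2966 I₀.
I₂ = I₁ cos²(95° − 57°) = 0.2966 I₀ · cos²(38°) = 0.1842 I₀.
Need I₃/I₀ = 0.0406, so cos²(θ − 95°) = 0.0406 / 0.1842 = 0.2204.
θ − 95° = arccos(√0.2204) = 62.0°, giving θ ≈ 95 + 62.0 = 157.0°.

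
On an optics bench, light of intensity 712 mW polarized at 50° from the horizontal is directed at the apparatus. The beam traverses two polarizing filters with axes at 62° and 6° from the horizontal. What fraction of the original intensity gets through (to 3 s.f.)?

I/I₀ ≈ 0.299

I₁ = 712 mW · cos²(12°) = 681.2 mW.
I₂ = I₁ · cos²(56°) = 681.2 · 0.3127 = 213 mW.
Transmitted fraction = 0.2992.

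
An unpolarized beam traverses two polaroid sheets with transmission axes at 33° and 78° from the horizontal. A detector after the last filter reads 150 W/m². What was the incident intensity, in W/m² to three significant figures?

I₀ ≈ 600 W/m²

Unpolarized light through the first polarizer → I₁ = ½ I₀, now polarized at 33°.
I₂ = I₁ cos²(78° − 33°) = 0.5 I₀ · cos²(45°) = 0.25 I₀.
So 150 W/m² = 0.25 I₀, giving I₀ = 150/0.25 = 600 W/m².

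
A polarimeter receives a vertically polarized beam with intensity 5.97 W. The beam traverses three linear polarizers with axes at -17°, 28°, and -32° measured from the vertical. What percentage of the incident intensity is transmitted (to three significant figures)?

I₁ = 5.97 W · cos²(17°) = 5.46 W.
I₂ = I₁ · cos²(45°) = 5.46 · 0.5 = 2.73 W.
I₃ = I₂ · cos²(60°) = 2.73 · 0.25 = 0.6825 W.
That is 11.43% of the incident intensity.

≈ 11.4%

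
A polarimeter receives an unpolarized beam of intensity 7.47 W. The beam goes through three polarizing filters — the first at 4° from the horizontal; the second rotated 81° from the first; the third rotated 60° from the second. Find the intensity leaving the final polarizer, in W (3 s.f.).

Unpolarized light through the first polarizer → I₁ = 7.47 W/2 = 3.735 W, polarized at 4°.
I₂ = I₁ · cos²(81°) = 3.735 · 0.02447 = 0.0914 W.
I₃ = I₂ · cos²(60°) = 0.0914 · 0.25 = 0.02285 W.

I ≈ 0.0229 W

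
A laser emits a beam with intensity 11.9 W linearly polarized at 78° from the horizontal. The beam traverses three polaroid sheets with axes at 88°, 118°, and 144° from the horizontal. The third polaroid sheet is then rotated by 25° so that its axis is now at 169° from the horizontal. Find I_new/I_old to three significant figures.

I_new/I_old ≈ 0.490

Before rotation:
I₁ = I₀ cos²(88° − 78°) = I₀ cos²(10°) = 0.9698 I₀.
I₂ = I₁ cos²(118° − 88°) = 0.9698 I₀ · cos²(30°) = 0.7274 I₀.
I₃ = I₂ cos²(144° − 118°) = 0.7274 I₀ · cos²(26°) = 0.5876 I₀.
After rotation:
I₁ = I₀ cos²(88° − 78°) = I₀ cos²(10°) = 0.9698 I₀.
I₂ = I₁ cos²(118° − 88°) = 0.9698 I₀ · cos²(30°) = 0.7274 I₀.
I₃ = I₂ cos²(169° − 118°) = 0.7274 I₀ · cos²(51°) = 0.2881 I₀.
Ratio = 0.2881 / 0.5876 = 0.4903.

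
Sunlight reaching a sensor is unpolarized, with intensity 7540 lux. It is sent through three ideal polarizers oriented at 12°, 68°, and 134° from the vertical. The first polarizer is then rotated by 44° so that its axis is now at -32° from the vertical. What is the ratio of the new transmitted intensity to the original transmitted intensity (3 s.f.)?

Before rotation:
Unpolarized light through the first polarizer → I₁ = ½ I₀, now polarized at 12°.
I₂ = I₁ cos²(68° − 12°) = 0.5 I₀ · cos²(56°) = 0.1563 I₀.
I₃ = I₂ cos²(134° − 68°) = 0.1563 I₀ · cos²(66°) = 0.02587 I₀.
After rotation:
Unpolarized light through the first polarizer → I₁ = ½ I₀, now polarized at -32°.
Angle between axes 1 and 2: 80°. I₂ = 0.5 I₀ · cos²(80°) = 0.01508 I₀.
I₃ = I₂ cos²(134° − 68°) = 0.01508 I₀ · cos²(66°) = 0.002494 I₀.
Ratio = 0.002494 / 0.02587 = 0.09643.

I_new/I_old ≈ 0.0964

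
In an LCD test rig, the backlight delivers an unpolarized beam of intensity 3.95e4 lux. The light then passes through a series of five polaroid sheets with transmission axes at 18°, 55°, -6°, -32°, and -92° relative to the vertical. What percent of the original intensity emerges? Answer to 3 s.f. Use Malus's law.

≈ 1.51%

Unpolarized light through the first polarizer → I₁ = 3.95e4 lux/2 = 1.975e+04 lux, polarized at 18°.
I₂ = I₁ · cos²(37°) = 1.975e+04 · 0.6378 = 1.26e+04 lux.
I₃ = I₂ · cos²(61°) = 1.26e+04 · 0.235 = 2961 lux.
I₄ = I₃ · cos²(26°) = 2961 · 0.8078 = 2392 lux.
I₅ = I₄ · cos²(60°) = 2392 · 0.25 = 598 lux.
That is 1.514% of the incident intensity.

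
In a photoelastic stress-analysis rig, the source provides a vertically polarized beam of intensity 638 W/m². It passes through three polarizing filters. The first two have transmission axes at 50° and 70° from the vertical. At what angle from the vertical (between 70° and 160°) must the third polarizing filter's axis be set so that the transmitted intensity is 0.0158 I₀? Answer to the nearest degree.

I₁ = I₀ cos²(50° − 0°) = I₀ cos²(50°) = 0.4132 I₀.
I₂ = I₁ cos²(70° − 50°) = 0.4132 I₀ · cos²(20°) = 0.3648 I₀.
Need I₃/I₀ = 0.0158, so cos²(θ − 70°) = 0.0158 / 0.3648 = 0.04331.
θ − 70° = arccos(√0.04331) = 78.0°, giving θ ≈ 70 + 78.0 = 148.0°.

θ ≈ 148°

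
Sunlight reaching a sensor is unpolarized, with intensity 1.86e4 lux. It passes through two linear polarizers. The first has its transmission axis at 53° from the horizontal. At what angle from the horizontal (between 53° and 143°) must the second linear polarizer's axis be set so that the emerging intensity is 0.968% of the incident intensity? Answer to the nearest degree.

Unpolarized light through the first polarizer → I₁ = ½ I₀, now polarized at 53°.
Need I₂/I₀ = 0.00968, so cos²(θ − 53°) = 0.00968 / 0.5 = 0.01936.
θ − 53° = arccos(√0.01936) = 82.0°, giving θ ≈ 53 + 82.0 = 135.0°.

θ ≈ 135°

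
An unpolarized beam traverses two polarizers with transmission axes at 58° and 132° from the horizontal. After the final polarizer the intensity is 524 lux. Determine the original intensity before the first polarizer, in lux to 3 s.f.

I₀ ≈ 1.38e4 lux

Unpolarized light through the first polarizer → I₁ = ½ I₀, now polarized at 58°.
I₂ = I₁ cos²(132° − 58°) = 0.5 I₀ · cos²(74°) = 0.03799 I₀.
So 524 lux = 0.03799 I₀, giving I₀ = 524/0.03799 = 1.379e+04 lux.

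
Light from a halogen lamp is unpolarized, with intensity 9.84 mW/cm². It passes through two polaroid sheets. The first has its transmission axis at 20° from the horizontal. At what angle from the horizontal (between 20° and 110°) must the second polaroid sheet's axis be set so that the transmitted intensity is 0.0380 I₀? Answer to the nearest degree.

Unpolarized light through the first polarizer → I₁ = ½ I₀, now polarized at 20°.
Need I₂/I₀ = 0.038, so cos²(θ − 20°) = 0.038 / 0.5 = 0.076.
θ − 20° = arccos(√0.076) = 74.0°, giving θ ≈ 20 + 74.0 = 94.0°.

θ ≈ 94°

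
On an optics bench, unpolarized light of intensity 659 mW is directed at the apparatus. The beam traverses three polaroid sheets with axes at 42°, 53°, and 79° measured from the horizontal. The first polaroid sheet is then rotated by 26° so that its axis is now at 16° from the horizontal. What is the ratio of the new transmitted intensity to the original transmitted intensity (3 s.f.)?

I_new/I_old ≈ 0.662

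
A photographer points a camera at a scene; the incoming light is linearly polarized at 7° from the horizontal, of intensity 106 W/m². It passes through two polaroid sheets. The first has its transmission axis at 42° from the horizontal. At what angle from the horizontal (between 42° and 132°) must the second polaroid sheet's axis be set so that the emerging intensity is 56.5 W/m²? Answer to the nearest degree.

By Malus's law, I₁ = I₀ cos²(42° − 7°) = I₀ cos²(35°) = 0.671 I₀.
Target fraction: 56.5 / 106 W/m² = 0.533 of I₀.
Need I₂/I₀ = 0.533, so cos²(θ − 42°) = 0.533 / 0.671 = 0.7944.
θ − 42° = arccos(√0.7944) = 27.0°, giving θ ≈ 42 + 27.0 = 69.0°.

θ ≈ 69°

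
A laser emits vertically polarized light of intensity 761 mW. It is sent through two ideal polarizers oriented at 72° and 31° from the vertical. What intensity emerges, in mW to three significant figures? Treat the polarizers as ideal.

I₁ = 761 mW · cos²(72°) = 72.67 mW.
I₂ = I₁ · cos²(41°) = 72.67 · 0.5696 = 41.39 mW.

I ≈ 41.4 mW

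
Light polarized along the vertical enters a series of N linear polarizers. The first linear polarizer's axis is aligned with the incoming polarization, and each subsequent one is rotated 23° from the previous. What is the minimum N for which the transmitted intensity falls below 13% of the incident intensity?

First polarizer is aligned with the polarization: full transmission.
Each further stage multiplies by cos²(23°) = 0.8473.
After N polarizers: T = 0.8473^(N−1). Require T < 0.13 ⇒ N−1 > ln(0.13)/ln(0.8473) = 12.32, so N−1 ≥ 13 and N = 14.
Check: N=14 gives T = 0.1161 < 0.13; N=13 gives T = 0.137.

N = 14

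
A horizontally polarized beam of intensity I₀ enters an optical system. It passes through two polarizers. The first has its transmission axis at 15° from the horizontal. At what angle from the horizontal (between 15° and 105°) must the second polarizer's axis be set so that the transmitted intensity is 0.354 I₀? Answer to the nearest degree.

I₁ = I₀ cos²(15° − 0°) = I₀ cos²(15°) = 0.933 I₀.
Need I₂/I₀ = 0.354, so cos²(θ − 15°) = 0.354 / 0.933 = 0.3794.
θ − 15° = arccos(√0.3794) = 52.0°, giving θ ≈ 15 + 52.0 = 67.0°.

θ ≈ 67°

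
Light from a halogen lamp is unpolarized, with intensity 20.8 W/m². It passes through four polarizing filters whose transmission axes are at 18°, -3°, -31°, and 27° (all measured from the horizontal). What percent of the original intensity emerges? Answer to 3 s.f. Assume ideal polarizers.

≈ 9.54%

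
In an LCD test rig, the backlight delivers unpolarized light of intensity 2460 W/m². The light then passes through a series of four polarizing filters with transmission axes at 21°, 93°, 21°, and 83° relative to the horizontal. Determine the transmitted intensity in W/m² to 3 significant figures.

I ≈ 2.47 W/m²

Unpolarized light through the first polarizer → I₁ = 2460 W/m²/2 = 1230 W/m², polarized at 21°.
I₂ = I₁ · cos²(72°) = 1230 · 0.09549 = 117.5 W/m².
I₃ = I₂ · cos²(72°) = 117.5 · 0.09549 = 11.22 W/m².
I₄ = I₃ · cos²(62°) = 11.22 · 0.2204 = 2.472 W/m².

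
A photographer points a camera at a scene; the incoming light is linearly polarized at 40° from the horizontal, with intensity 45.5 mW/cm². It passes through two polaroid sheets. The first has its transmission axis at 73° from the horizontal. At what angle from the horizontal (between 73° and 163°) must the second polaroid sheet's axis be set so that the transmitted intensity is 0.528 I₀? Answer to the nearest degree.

θ ≈ 103°

By Malus's law, I₁ = I₀ cos²(73° − 40°) = I₀ cos²(33°) = 0.7034 I₀.
Need I₂/I₀ = 0.528, so cos²(θ − 73°) = 0.528 / 0.7034 = 0.7507.
θ − 73° = arccos(√0.7507) = 30.0°, giving θ ≈ 73 + 30.0 = 103.0°.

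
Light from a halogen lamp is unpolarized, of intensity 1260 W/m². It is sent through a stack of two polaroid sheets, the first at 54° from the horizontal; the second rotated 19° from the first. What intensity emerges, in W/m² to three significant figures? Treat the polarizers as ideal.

Unpolarized light through the first polarizer → I₁ = 1260 W/m²/2 = 630 W/m², polarized at 54°.
I₂ = I₁ · cos²(19°) = 630 · 0.894 = 563.2 W/m².

I ≈ 563 W/m²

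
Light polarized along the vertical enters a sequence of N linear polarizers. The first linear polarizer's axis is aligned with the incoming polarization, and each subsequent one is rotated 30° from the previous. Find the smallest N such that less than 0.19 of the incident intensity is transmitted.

N = 7

First polarizer is aligned with the polarization: full transmission.
Each further stage multiplies by cos²(30°) = 0.75.
After N polarizers: T = 0.75^(N−1). Require T < 0.19 ⇒ N−1 > ln(0.19)/ln(0.75) = 5.77, so N−1 ≥ 6 and N = 7.
Check: N=7 gives T = 0.178 < 0.19; N=6 gives T = 0.2373.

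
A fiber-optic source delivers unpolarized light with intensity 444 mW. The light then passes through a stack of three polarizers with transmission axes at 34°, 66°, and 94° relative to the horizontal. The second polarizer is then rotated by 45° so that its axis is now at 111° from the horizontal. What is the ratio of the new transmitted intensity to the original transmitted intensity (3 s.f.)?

Before rotation:
Unpolarized light through the first polarizer → I₁ = ½ I₀, now polarized at 34°.
I₂ = I₁ cos²(66° − 34°) = 0.5 I₀ · cos²(32°) = 0.3596 I₀.
I₃ = I₂ cos²(94° − 66°) = 0.3596 I₀ · cos²(28°) = 0.2803 I₀.
After rotation:
Unpolarized light through the first polarizer → I₁ = ½ I₀, now polarized at 34°.
I₂ = I₁ cos²(111° − 34°) = 0.5 I₀ · cos²(77°) = 0.0253 I₀.
I₃ = I₂ cos²(94° − 111°) = 0.0253 I₀ · cos²(17°) = 0.02314 I₀.
Ratio = 0.02314 / 0.2803 = 0.08254.

I_new/I_old ≈ 0.0825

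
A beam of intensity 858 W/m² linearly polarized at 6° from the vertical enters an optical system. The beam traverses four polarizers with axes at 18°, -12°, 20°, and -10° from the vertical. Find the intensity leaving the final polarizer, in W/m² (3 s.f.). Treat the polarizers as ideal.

I ≈ 332 W/m²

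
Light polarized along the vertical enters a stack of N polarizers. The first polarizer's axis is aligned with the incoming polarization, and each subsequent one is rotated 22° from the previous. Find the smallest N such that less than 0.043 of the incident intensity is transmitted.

N = 22

First polarizer is aligned with the polarization: full transmission.
Each further stage multiplies by cos²(22°) = 0.8597.
After N polarizers: T = 0.8597^(N−1). Require T < 0.043 ⇒ N−1 > ln(0.043)/ln(0.8597) = 20.81, so N−1 ≥ 21 and N = 22.
Check: N=22 gives T = 0.04178 < 0.043; N=21 gives T = 0.0486.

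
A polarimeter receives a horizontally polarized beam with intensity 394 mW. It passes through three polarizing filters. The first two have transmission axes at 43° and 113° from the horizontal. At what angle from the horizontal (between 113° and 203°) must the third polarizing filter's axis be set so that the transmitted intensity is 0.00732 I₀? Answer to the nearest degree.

θ ≈ 183°

I₁ = I₀ cos²(43° − 0°) = I₀ cos²(43°) = 0.5349 I₀.
I₂ = I₁ cos²(113° − 43°) = 0.5349 I₀ · cos²(70°) = 0.06257 I₀.
Need I₃/I₀ = 0.00732, so cos²(θ − 113°) = 0.00732 / 0.06257 = 0.117.
θ − 113° = arccos(√0.117) = 70.0°, giving θ ≈ 113 + 70.0 = 183.0°.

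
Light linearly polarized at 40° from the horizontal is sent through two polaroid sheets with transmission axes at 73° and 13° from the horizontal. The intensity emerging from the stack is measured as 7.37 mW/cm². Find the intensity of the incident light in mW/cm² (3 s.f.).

I₁ = I₀ cos²(73° − 40°) = I₀ cos²(33°) = 0.7034 I₀.
I₂ = I₁ cos²(13° − 73°) = 0.7034 I₀ · cos²(60°) = 0.1758 I₀.
So 7.37 mW/cm² = 0.1758 I₀, giving I₀ = 7.37/0.1758 = 41.91 mW/cm².

I₀ ≈ 41.9 mW/cm²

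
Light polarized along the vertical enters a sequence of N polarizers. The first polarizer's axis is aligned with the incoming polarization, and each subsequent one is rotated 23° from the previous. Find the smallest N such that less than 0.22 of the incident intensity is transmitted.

First polarizer is aligned with the polarization: full transmission.
Each further stage multiplies by cos²(23°) = 0.8473.
After N polarizers: T = 0.8473^(N−1). Require T < 0.22 ⇒ N−1 > ln(0.22)/ln(0.8473) = 9.14, so N−1 ≥ 10 and N = 11.
Check: N=11 gives T = 0.1908 < 0.22; N=10 gives T = 0.2251.

N = 11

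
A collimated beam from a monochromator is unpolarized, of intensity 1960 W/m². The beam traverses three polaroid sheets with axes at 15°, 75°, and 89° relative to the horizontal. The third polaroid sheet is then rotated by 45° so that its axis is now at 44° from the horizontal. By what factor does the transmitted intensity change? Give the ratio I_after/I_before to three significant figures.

Before rotation:
Unpolarized light through the first polarizer → I₁ = ½ I₀, now polarized at 15°.
I₂ = I₁ cos²(75° − 15°) = 0.5 I₀ · cos²(60°) = 0.125 I₀.
I₃ = I₂ cos²(89° − 75°) = 0.125 I₀ · cos²(14°) = 0.1177 I₀.
After rotation:
Unpolarized light through the first polarizer → I₁ = ½ I₀, now polarized at 15°.
I₂ = I₁ cos²(75° − 15°) = 0.5 I₀ · cos²(60°) = 0.125 I₀.
I₃ = I₂ cos²(44° − 75°) = 0.125 I₀ · cos²(31°) = 0.09184 I₀.
Ratio = 0.09184 / 0.1177 = 0.7804.

I_new/I_old ≈ 0.780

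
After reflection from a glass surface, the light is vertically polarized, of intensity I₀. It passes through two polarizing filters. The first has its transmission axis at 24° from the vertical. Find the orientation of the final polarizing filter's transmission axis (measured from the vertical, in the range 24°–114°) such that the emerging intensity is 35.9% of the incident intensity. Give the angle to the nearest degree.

I₁ = I₀ cos²(24° − 0°) = I₀ cos²(24°) = 0.8346 I₀.
Need I₂/I₀ = 0.359, so cos²(θ − 24°) = 0.359 / 0.8346 = 0.4302.
θ − 24° = arccos(√0.4302) = 49.0°, giving θ ≈ 24 + 49.0 = 73.0°.

θ ≈ 73°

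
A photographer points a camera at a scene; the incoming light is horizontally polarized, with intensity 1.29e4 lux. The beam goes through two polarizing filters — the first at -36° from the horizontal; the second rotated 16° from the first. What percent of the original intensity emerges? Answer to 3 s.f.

I₁ = 1.29e4 lux · cos²(36°) = 8443 lux.
I₂ = I₁ · cos²(16°) = 8443 · 0.924 = 7802 lux.
That is 60.48% of the incident intensity.

≈ 60.5%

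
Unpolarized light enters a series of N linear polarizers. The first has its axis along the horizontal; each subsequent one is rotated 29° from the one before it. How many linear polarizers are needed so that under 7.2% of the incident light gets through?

First polarizer halves the unpolarized light: factor 1/2.
Each further stage multiplies by cos²(29°) = 0.765.
After N polarizers: T = 0.5·0.765^(N−1). Require T < 0.072 ⇒ N−1 > ln(0.072/0.5)/ln(0.765) = 7.23, so N−1 ≥ 8 and N = 9.
Check: N=9 gives T = 0.05862 < 0.072; N=8 gives T = 0.07664.

N = 9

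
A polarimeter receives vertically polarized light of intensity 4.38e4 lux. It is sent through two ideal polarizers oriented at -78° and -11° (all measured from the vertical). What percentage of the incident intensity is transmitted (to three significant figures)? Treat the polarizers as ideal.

≈ 0.660%

By Malus's law, I₁ = 4.38e4 lux · cos²(78°) = 1893 lux.
I₂ = I₁ · cos²(67°) = 1893 · 0.1527 = 289.1 lux.
That is 0.66% of the incident intensity.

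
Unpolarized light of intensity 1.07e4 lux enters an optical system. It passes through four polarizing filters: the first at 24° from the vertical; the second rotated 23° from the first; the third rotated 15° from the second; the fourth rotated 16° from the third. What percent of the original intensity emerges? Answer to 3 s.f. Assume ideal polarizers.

≈ 36.5%

Unpolarized light through the first polarizer → I₁ = 1.07e4 lux/2 = 5350 lux, polarized at 24°.
I₂ = I₁ · cos²(23°) = 5350 · 0.8473 = 4533 lux.
I₃ = I₂ · cos²(15°) = 4533 · 0.933 = 4230 lux.
I₄ = I₃ · cos²(16°) = 4230 · 0.924 = 3908 lux.
That is 36.53% of the incident intensity.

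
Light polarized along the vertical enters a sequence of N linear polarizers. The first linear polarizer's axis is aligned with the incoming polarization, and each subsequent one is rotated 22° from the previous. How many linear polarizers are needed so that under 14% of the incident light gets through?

First polarizer is aligned with the polarization: full transmission.
Each further stage multiplies by cos²(22°) = 0.8597.
After N polarizers: T = 0.8597^(N−1). Require T < 0.14 ⇒ N−1 > ln(0.14)/ln(0.8597) = 13.00, so N−1 ≥ 14 and N = 15.
Check: N=15 gives T = 0.1204 < 0.14; N=14 gives T = 0.1401.

N = 15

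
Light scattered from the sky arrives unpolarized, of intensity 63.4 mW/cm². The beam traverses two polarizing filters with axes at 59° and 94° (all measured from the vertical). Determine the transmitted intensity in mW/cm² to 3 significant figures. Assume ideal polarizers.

I ≈ 21.3 mW/cm²

Unpolarized light through the first polarizer → I₁ = 63.4 mW/cm²/2 = 31.7 mW/cm², polarized at 59°.
I₂ = I₁ · cos²(35°) = 31.7 · 0.671 = 21.27 mW/cm².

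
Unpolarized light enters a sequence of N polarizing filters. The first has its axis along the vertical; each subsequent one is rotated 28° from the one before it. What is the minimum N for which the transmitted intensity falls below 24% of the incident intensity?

N = 4

First polarizer halves the unpolarized light: factor 1/2.
Each further stage multiplies by cos²(28°) = 0.7796.
After N polarizers: T = 0.5·0.7796^(N−1). Require T < 0.24 ⇒ N−1 > ln(0.24/0.5)/ln(0.7796) = 2.95, so N−1 ≥ 3 and N = 4.
Check: N=4 gives T = 0.2369 < 0.24; N=3 gives T = 0.3039.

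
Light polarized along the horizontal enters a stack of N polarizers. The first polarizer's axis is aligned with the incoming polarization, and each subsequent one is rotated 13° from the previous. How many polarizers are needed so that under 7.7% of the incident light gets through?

First polarizer is aligned with the polarization: full transmission.
Each further stage multiplies by cos²(13°) = 0.9494.
After N polarizers: T = 0.9494^(N−1). Require T < 0.077 ⇒ N−1 > ln(0.077)/ln(0.9494) = 49.37, so N−1 ≥ 50 and N = 51.
Check: N=51 gives T = 0.07454 < 0.077; N=50 gives T = 0.07851.

N = 51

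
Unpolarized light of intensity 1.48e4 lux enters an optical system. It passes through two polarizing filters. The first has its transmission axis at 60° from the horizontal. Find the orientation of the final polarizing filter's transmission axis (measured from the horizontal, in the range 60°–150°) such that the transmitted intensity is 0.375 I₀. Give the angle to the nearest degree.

θ ≈ 90°

Unpolarized light through the first polarizer → I₁ = ½ I₀, now polarized at 60°.
Need I₂/I₀ = 0.375, so cos²(θ − 60°) = 0.375 / 0.5 = 0.75.
θ − 60° = arccos(√0.75) = 30.0°, giving θ ≈ 60 + 30.0 = 90.0°.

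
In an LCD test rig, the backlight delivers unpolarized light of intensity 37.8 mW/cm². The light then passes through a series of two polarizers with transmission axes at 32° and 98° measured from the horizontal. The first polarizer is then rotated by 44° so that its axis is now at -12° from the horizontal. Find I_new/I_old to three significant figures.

Before rotation:
Unpolarized light through the first polarizer → I₁ = ½ I₀, now polarized at 32°.
I₂ = I₁ cos²(98° − 32°) = 0.5 I₀ · cos²(66°) = 0.08272 I₀.
After rotation:
Unpolarized light through the first polarizer → I₁ = ½ I₀, now polarized at -12°.
Angle between axes 1 and 2: 70°. I₂ = 0.5 I₀ · cos²(70°) = 0.05849 I₀.
Ratio = 0.05849 / 0.08272 = 0.7071.

I_new/I_old ≈ 0.707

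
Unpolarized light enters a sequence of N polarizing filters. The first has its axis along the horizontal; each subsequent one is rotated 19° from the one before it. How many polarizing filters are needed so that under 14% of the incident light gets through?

N = 13

First polarizer halves the unpolarized light: factor 1/2.
Each further stage multiplies by cos²(19°) = 0.894.
After N polarizers: T = 0.5·0.894^(N−1). Require T < 0.14 ⇒ N−1 > ln(0.14/0.5)/ln(0.894) = 11.36, so N−1 ≥ 12 and N = 13.
Check: N=13 gives T = 0.1303 < 0.14; N=12 gives T = 0.1458.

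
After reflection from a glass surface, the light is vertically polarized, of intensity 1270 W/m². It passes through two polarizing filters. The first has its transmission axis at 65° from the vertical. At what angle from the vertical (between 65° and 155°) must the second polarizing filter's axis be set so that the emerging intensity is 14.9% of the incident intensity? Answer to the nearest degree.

By Malus's law, I₁ = I₀ cos²(65° − 0°) = I₀ cos²(65°) = 0.1786 I₀.
Need I₂/I₀ = 0.149, so cos²(θ − 65°) = 0.149 / 0.1786 = 0.8342.
θ − 65° = arccos(√0.8342) = 24.0°, giving θ ≈ 65 + 24.0 = 89.0°.

θ ≈ 89°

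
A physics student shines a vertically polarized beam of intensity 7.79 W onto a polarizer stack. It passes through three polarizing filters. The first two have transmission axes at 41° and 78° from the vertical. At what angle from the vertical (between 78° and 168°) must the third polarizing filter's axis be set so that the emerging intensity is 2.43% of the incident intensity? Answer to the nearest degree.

By Malus's law, I₁ = I₀ cos²(41° − 0°) = I₀ cos²(41°) = 0.5696 I₀.
I₂ = I₁ cos²(78° − 41°) = 0.5696 I₀ · cos²(37°) = 0.3633 I₀.
Need I₃/I₀ = 0.0243, so cos²(θ − 78°) = 0.0243 / 0.3633 = 0.06689.
θ − 78° = arccos(√0.06689) = 75.0°, giving θ ≈ 78 + 75.0 = 153.0°.

θ ≈ 153°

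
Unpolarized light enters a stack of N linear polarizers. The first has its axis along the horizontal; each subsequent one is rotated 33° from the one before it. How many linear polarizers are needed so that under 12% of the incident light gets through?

First polarizer halves the unpolarized light: factor 1/2.
Each further stage multiplies by cos²(33°) = 0.7034.
After N polarizers: T = 0.5·0.7034^(N−1). Require T < 0.12 ⇒ N−1 > ln(0.12/0.5)/ln(0.7034) = 4.06, so N−1 ≥ 5 and N = 6.
Check: N=6 gives T = 0.08608 < 0.12; N=5 gives T = 0.1224.

N = 6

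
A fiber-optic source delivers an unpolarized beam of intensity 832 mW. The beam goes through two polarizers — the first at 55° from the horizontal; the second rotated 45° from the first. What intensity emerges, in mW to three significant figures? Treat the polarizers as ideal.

Unpolarized light through the first polarizer → I₁ = 832 mW/2 = 416 mW, polarized at 55°.
I₂ = I₁ · cos²(45°) = 416 · 0.5 = 208 mW.

I ≈ 208 mW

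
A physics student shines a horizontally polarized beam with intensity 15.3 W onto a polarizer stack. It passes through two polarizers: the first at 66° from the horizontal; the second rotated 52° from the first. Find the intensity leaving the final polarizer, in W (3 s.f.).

I ≈ 0.959 W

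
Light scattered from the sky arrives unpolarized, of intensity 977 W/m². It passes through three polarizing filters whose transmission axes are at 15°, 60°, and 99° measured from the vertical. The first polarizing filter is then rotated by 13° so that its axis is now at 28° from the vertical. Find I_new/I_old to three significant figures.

I_new/I_old ≈ 1.44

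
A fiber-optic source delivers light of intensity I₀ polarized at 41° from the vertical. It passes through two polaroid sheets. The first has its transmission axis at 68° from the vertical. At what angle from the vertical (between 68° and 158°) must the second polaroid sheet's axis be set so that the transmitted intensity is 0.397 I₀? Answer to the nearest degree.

By Malus's law, I₁ = I₀ cos²(68° − 41°) = I₀ cos²(27°) = 0.7939 I₀.
Need I₂/I₀ = 0.397, so cos²(θ − 68°) = 0.397 / 0.7939 = 0.5001.
θ − 68° = arccos(√0.5001) = 45.0°, giving θ ≈ 68 + 45.0 = 113.0°.

θ ≈ 113°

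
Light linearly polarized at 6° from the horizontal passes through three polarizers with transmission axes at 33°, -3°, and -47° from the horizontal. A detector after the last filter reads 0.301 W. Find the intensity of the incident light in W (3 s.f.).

I₀ ≈ 1.12 W

By Malus's law, I₁ = I₀ cos²(33° − 6°) = I₀ cos²(27°) = 0.7939 I₀.
I₂ = I₁ cos²(-3° − 33°) = 0.7939 I₀ · cos²(36°) = 0.5196 I₀.
I₃ = I₂ cos²(-47° + 3°) = 0.5196 I₀ · cos²(44°) = 0.2689 I₀.
So 0.301 W = 0.2689 I₀, giving I₀ = 0.301/0.2689 = 1.119 W.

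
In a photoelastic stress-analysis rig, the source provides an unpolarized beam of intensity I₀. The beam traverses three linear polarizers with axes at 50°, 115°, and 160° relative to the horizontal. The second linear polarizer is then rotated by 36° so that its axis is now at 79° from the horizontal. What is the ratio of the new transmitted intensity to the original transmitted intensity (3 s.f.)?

Before rotation:
Unpolarized light through the first polarizer → I₁ = ½ I₀, now polarized at 50°.
I₂ = I₁ cos²(115° − 50°) = 0.5 I₀ · cos²(65°) = 0.0893 I₀.
I₃ = I₂ cos²(160° − 115°) = 0.0893 I₀ · cos²(45°) = 0.04465 I₀.
After rotation:
Unpolarized light through the first polarizer → I₁ = ½ I₀, now polarized at 50°.
I₂ = I₁ cos²(79° − 50°) = 0.5 I₀ · cos²(29°) = 0.3825 I₀.
I₃ = I₂ cos²(160° − 79°) = 0.3825 I₀ · cos²(81°) = 0.00936 I₀.
Ratio = 0.00936 / 0.04465 = 0.2096.

I_new/I_old ≈ 0.210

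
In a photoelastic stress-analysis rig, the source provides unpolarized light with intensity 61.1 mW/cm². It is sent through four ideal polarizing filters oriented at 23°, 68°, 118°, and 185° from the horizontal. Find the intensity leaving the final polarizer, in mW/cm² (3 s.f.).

I ≈ 0.964 mW/cm²

Unpolarized light through the first polarizer → I₁ = 61.1 mW/cm²/2 = 30.55 mW/cm², polarized at 23°.
I₂ = I₁ · cos²(45°) = 30.55 · 0.5 = 15.28 mW/cm².
I₃ = I₂ · cos²(50°) = 15.28 · 0.4132 = 6.311 mW/cm².
I₄ = I₃ · cos²(67°) = 6.311 · 0.1527 = 0.9635 mW/cm².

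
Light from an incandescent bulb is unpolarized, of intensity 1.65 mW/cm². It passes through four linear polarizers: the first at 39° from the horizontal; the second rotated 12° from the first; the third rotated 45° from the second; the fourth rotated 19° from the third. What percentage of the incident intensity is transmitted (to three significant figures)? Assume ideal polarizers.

≈ 21.4%

Unpolarized light through the first polarizer → I₁ = 1.65 mW/cm²/2 = 0.825 mW/cm², polarized at 39°.
I₂ = I₁ · cos²(12°) = 0.825 · 0.9568 = 0.7893 mW/cm².
I₃ = I₂ · cos²(45°) = 0.7893 · 0.5 = 0.3947 mW/cm².
I₄ = I₃ · cos²(19°) = 0.3947 · 0.894 = 0.3528 mW/cm².
That is 21.38% of the incident intensity.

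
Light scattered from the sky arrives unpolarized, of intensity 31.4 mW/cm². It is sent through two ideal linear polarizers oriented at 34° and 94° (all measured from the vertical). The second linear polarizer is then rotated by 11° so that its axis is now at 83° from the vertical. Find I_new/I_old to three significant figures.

Before rotation:
Unpolarized light through the first polarizer → I₁ = ½ I₀, now polarized at 34°.
I₂ = I₁ cos²(94° − 34°) = 0.5 I₀ · cos²(60°) = 0.125 I₀.
After rotation:
Unpolarized light through the first polarizer → I₁ = ½ I₀, now polarized at 34°.
I₂ = I₁ cos²(83° − 34°) = 0.5 I₀ · cos²(49°) = 0.2152 I₀.
Ratio = 0.2152 / 0.125 = 1.722.

I_new/I_old ≈ 1.72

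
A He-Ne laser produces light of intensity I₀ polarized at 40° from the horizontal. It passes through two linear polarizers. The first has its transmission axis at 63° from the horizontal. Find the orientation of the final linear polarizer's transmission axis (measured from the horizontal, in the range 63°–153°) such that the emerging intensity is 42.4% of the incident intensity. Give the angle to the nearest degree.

I₁ = I₀ cos²(63° − 40°) = I₀ cos²(23°) = 0.8473 I₀.
Need I₂/I₀ = 0.424, so cos²(θ − 63°) = 0.424 / 0.8473 = 0.5004.
θ − 63° = arccos(√0.5004) = 45.0°, giving θ ≈ 63 + 45.0 = 108.0°.

θ ≈ 108°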